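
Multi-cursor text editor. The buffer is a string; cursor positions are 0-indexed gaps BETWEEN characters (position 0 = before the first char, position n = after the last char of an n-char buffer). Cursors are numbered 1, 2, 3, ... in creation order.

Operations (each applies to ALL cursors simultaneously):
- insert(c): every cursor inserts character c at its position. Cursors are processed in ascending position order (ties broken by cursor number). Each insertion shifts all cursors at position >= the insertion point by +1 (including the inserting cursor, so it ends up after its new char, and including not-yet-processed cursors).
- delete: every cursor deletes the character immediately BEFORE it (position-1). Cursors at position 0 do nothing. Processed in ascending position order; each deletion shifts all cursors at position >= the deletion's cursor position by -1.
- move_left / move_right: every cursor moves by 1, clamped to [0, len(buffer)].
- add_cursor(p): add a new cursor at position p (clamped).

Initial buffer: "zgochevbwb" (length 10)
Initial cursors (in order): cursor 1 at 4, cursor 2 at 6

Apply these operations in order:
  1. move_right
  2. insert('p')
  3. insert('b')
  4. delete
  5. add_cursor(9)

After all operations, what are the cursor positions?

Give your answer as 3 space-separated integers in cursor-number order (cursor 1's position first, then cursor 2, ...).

Answer: 6 9 9

Derivation:
After op 1 (move_right): buffer="zgochevbwb" (len 10), cursors c1@5 c2@7, authorship ..........
After op 2 (insert('p')): buffer="zgochpevpbwb" (len 12), cursors c1@6 c2@9, authorship .....1..2...
After op 3 (insert('b')): buffer="zgochpbevpbbwb" (len 14), cursors c1@7 c2@11, authorship .....11..22...
After op 4 (delete): buffer="zgochpevpbwb" (len 12), cursors c1@6 c2@9, authorship .....1..2...
After op 5 (add_cursor(9)): buffer="zgochpevpbwb" (len 12), cursors c1@6 c2@9 c3@9, authorship .....1..2...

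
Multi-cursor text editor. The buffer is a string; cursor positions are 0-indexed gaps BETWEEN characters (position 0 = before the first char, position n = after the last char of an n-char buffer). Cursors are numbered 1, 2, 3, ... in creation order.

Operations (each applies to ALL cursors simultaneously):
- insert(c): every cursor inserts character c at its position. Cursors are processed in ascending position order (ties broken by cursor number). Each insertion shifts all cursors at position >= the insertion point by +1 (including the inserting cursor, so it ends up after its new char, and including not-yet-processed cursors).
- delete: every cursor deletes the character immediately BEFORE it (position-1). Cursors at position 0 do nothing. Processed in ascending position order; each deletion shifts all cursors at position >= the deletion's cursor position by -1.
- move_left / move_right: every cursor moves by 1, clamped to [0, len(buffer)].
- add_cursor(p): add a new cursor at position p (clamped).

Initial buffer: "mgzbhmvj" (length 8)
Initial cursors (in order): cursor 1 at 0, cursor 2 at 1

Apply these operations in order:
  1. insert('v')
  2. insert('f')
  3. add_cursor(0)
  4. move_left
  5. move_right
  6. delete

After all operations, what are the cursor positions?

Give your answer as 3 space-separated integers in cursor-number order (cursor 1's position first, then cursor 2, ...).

After op 1 (insert('v')): buffer="vmvgzbhmvj" (len 10), cursors c1@1 c2@3, authorship 1.2.......
After op 2 (insert('f')): buffer="vfmvfgzbhmvj" (len 12), cursors c1@2 c2@5, authorship 11.22.......
After op 3 (add_cursor(0)): buffer="vfmvfgzbhmvj" (len 12), cursors c3@0 c1@2 c2@5, authorship 11.22.......
After op 4 (move_left): buffer="vfmvfgzbhmvj" (len 12), cursors c3@0 c1@1 c2@4, authorship 11.22.......
After op 5 (move_right): buffer="vfmvfgzbhmvj" (len 12), cursors c3@1 c1@2 c2@5, authorship 11.22.......
After op 6 (delete): buffer="mvgzbhmvj" (len 9), cursors c1@0 c3@0 c2@2, authorship .2.......

Answer: 0 2 0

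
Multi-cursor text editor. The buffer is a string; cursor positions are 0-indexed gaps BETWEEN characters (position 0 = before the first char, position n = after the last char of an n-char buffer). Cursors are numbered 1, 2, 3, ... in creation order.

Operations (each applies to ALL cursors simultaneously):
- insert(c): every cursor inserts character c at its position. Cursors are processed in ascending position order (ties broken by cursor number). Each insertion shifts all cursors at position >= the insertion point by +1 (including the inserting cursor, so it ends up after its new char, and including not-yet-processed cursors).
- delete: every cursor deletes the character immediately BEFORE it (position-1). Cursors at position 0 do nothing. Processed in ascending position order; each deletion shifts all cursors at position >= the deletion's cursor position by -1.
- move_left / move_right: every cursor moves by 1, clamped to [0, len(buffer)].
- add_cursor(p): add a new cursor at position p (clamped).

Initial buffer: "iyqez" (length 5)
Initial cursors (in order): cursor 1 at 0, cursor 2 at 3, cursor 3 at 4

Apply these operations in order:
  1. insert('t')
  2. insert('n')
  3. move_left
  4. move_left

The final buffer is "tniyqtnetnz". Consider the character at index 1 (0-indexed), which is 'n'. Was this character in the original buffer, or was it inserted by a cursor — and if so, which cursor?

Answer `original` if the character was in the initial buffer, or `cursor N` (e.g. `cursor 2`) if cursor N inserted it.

After op 1 (insert('t')): buffer="tiyqtetz" (len 8), cursors c1@1 c2@5 c3@7, authorship 1...2.3.
After op 2 (insert('n')): buffer="tniyqtnetnz" (len 11), cursors c1@2 c2@7 c3@10, authorship 11...22.33.
After op 3 (move_left): buffer="tniyqtnetnz" (len 11), cursors c1@1 c2@6 c3@9, authorship 11...22.33.
After op 4 (move_left): buffer="tniyqtnetnz" (len 11), cursors c1@0 c2@5 c3@8, authorship 11...22.33.
Authorship (.=original, N=cursor N): 1 1 . . . 2 2 . 3 3 .
Index 1: author = 1

Answer: cursor 1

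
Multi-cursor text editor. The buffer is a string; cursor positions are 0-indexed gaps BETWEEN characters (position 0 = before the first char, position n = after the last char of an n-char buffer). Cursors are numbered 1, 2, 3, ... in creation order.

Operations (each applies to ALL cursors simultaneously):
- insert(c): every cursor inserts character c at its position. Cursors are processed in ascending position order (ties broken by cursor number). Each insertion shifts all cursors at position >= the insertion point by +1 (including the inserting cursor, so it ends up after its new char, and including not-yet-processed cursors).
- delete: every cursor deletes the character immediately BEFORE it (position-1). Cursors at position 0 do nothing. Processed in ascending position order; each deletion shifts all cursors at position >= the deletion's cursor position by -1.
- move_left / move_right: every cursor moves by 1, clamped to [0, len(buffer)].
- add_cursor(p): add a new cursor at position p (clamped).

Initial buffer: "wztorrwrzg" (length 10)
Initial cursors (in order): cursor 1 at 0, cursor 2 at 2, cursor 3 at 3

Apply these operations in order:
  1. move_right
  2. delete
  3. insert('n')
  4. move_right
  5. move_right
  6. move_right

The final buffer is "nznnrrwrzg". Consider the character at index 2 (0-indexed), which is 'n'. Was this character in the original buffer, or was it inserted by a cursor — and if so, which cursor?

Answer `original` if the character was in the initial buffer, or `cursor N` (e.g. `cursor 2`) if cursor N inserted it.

Answer: cursor 2

Derivation:
After op 1 (move_right): buffer="wztorrwrzg" (len 10), cursors c1@1 c2@3 c3@4, authorship ..........
After op 2 (delete): buffer="zrrwrzg" (len 7), cursors c1@0 c2@1 c3@1, authorship .......
After op 3 (insert('n')): buffer="nznnrrwrzg" (len 10), cursors c1@1 c2@4 c3@4, authorship 1.23......
After op 4 (move_right): buffer="nznnrrwrzg" (len 10), cursors c1@2 c2@5 c3@5, authorship 1.23......
After op 5 (move_right): buffer="nznnrrwrzg" (len 10), cursors c1@3 c2@6 c3@6, authorship 1.23......
After op 6 (move_right): buffer="nznnrrwrzg" (len 10), cursors c1@4 c2@7 c3@7, authorship 1.23......
Authorship (.=original, N=cursor N): 1 . 2 3 . . . . . .
Index 2: author = 2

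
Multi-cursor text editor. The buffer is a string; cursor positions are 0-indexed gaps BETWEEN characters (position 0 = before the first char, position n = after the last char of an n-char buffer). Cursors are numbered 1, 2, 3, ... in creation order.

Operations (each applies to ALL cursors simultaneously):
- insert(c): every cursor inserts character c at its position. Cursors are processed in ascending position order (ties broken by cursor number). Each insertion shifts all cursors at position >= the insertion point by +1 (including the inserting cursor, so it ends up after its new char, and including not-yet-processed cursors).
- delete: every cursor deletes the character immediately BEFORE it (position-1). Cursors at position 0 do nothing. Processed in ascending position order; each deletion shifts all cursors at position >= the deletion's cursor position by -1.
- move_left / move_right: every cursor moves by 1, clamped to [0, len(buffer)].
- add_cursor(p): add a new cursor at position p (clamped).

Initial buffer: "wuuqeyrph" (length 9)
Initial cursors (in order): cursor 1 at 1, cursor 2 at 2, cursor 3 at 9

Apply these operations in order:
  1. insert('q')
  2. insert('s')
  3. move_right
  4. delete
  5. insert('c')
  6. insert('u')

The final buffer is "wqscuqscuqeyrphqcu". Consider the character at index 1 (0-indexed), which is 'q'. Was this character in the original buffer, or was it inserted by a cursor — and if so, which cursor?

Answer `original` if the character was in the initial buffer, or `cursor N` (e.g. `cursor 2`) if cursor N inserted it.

After op 1 (insert('q')): buffer="wququqeyrphq" (len 12), cursors c1@2 c2@4 c3@12, authorship .1.2.......3
After op 2 (insert('s')): buffer="wqsuqsuqeyrphqs" (len 15), cursors c1@3 c2@6 c3@15, authorship .11.22.......33
After op 3 (move_right): buffer="wqsuqsuqeyrphqs" (len 15), cursors c1@4 c2@7 c3@15, authorship .11.22.......33
After op 4 (delete): buffer="wqsqsqeyrphq" (len 12), cursors c1@3 c2@5 c3@12, authorship .1122......3
After op 5 (insert('c')): buffer="wqscqscqeyrphqc" (len 15), cursors c1@4 c2@7 c3@15, authorship .111222......33
After op 6 (insert('u')): buffer="wqscuqscuqeyrphqcu" (len 18), cursors c1@5 c2@9 c3@18, authorship .11112222......333
Authorship (.=original, N=cursor N): . 1 1 1 1 2 2 2 2 . . . . . . 3 3 3
Index 1: author = 1

Answer: cursor 1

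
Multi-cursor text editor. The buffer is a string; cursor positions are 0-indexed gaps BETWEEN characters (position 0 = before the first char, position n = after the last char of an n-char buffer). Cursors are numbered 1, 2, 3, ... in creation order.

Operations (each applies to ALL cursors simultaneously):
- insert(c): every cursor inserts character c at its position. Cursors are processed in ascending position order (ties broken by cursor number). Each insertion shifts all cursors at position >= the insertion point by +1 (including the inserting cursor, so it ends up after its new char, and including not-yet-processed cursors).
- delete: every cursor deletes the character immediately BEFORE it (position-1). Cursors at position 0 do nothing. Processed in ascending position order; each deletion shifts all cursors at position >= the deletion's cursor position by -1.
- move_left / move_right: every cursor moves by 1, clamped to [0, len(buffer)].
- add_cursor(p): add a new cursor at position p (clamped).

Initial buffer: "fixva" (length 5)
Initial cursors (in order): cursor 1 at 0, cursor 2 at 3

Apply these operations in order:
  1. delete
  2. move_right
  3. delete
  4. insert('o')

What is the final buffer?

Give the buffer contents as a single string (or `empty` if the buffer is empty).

After op 1 (delete): buffer="fiva" (len 4), cursors c1@0 c2@2, authorship ....
After op 2 (move_right): buffer="fiva" (len 4), cursors c1@1 c2@3, authorship ....
After op 3 (delete): buffer="ia" (len 2), cursors c1@0 c2@1, authorship ..
After op 4 (insert('o')): buffer="oioa" (len 4), cursors c1@1 c2@3, authorship 1.2.

Answer: oioa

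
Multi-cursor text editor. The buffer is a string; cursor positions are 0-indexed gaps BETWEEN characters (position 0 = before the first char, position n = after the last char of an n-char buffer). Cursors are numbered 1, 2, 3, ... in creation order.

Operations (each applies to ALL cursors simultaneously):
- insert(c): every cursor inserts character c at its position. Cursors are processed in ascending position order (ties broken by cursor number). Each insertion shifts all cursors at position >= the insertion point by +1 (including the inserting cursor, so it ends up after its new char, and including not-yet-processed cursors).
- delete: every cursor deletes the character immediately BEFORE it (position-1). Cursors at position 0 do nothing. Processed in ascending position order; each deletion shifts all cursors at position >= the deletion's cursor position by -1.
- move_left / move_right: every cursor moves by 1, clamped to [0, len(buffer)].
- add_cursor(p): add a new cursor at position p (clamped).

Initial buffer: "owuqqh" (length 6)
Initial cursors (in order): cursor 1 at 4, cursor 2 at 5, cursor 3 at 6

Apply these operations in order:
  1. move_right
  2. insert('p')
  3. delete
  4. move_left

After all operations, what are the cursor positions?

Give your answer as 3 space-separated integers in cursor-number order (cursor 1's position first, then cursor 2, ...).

After op 1 (move_right): buffer="owuqqh" (len 6), cursors c1@5 c2@6 c3@6, authorship ......
After op 2 (insert('p')): buffer="owuqqphpp" (len 9), cursors c1@6 c2@9 c3@9, authorship .....1.23
After op 3 (delete): buffer="owuqqh" (len 6), cursors c1@5 c2@6 c3@6, authorship ......
After op 4 (move_left): buffer="owuqqh" (len 6), cursors c1@4 c2@5 c3@5, authorship ......

Answer: 4 5 5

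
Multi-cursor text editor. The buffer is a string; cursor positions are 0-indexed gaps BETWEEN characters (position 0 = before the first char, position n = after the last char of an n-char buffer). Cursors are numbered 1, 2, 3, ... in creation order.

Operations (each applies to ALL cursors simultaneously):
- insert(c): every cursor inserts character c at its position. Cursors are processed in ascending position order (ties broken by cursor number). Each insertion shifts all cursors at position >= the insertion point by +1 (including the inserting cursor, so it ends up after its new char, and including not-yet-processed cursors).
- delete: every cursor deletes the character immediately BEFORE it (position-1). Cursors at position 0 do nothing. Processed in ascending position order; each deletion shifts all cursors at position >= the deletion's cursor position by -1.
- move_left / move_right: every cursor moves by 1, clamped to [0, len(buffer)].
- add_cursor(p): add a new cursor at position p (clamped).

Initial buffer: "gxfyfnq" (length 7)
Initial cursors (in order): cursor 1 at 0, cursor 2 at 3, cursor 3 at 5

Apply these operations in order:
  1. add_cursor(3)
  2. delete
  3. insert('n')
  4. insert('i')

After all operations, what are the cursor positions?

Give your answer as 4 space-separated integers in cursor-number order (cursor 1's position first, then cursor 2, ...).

After op 1 (add_cursor(3)): buffer="gxfyfnq" (len 7), cursors c1@0 c2@3 c4@3 c3@5, authorship .......
After op 2 (delete): buffer="gynq" (len 4), cursors c1@0 c2@1 c4@1 c3@2, authorship ....
After op 3 (insert('n')): buffer="ngnnynnq" (len 8), cursors c1@1 c2@4 c4@4 c3@6, authorship 1.24.3..
After op 4 (insert('i')): buffer="nignniiyninq" (len 12), cursors c1@2 c2@7 c4@7 c3@10, authorship 11.2424.33..

Answer: 2 7 10 7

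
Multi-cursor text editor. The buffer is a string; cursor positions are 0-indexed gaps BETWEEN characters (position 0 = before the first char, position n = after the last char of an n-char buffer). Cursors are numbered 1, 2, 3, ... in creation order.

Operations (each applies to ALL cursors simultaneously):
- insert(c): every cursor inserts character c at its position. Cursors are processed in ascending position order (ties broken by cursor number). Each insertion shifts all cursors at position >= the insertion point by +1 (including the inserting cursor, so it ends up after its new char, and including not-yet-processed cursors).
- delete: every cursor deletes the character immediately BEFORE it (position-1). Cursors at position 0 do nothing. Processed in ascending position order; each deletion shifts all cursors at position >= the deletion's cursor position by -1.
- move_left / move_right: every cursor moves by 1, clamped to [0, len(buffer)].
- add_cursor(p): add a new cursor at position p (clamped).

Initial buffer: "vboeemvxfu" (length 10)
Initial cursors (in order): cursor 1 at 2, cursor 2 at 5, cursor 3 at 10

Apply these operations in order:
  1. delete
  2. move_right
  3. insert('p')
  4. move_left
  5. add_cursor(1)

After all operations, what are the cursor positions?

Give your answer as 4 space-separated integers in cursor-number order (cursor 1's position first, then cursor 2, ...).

Answer: 2 5 9 1

Derivation:
After op 1 (delete): buffer="voemvxf" (len 7), cursors c1@1 c2@3 c3@7, authorship .......
After op 2 (move_right): buffer="voemvxf" (len 7), cursors c1@2 c2@4 c3@7, authorship .......
After op 3 (insert('p')): buffer="vopempvxfp" (len 10), cursors c1@3 c2@6 c3@10, authorship ..1..2...3
After op 4 (move_left): buffer="vopempvxfp" (len 10), cursors c1@2 c2@5 c3@9, authorship ..1..2...3
After op 5 (add_cursor(1)): buffer="vopempvxfp" (len 10), cursors c4@1 c1@2 c2@5 c3@9, authorship ..1..2...3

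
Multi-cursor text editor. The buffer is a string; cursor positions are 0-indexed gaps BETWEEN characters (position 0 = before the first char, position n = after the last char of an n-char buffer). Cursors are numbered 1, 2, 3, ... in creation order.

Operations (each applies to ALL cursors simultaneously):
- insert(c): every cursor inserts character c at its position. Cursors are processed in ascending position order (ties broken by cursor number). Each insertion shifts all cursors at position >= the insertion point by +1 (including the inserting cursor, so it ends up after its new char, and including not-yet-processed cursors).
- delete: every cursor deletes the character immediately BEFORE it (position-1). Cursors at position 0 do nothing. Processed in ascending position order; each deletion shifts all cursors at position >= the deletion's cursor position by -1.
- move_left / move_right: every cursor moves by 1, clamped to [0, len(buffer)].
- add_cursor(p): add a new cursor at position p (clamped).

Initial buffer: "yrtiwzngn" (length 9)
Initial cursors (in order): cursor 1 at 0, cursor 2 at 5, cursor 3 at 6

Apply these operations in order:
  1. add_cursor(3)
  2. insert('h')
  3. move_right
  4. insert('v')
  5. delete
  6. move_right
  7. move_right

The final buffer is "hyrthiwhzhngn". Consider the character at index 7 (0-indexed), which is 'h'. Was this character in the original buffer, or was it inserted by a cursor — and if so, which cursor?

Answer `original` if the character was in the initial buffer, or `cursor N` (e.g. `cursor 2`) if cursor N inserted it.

Answer: cursor 2

Derivation:
After op 1 (add_cursor(3)): buffer="yrtiwzngn" (len 9), cursors c1@0 c4@3 c2@5 c3@6, authorship .........
After op 2 (insert('h')): buffer="hyrthiwhzhngn" (len 13), cursors c1@1 c4@5 c2@8 c3@10, authorship 1...4..2.3...
After op 3 (move_right): buffer="hyrthiwhzhngn" (len 13), cursors c1@2 c4@6 c2@9 c3@11, authorship 1...4..2.3...
After op 4 (insert('v')): buffer="hyvrthivwhzvhnvgn" (len 17), cursors c1@3 c4@8 c2@12 c3@15, authorship 1.1..4.4.2.23.3..
After op 5 (delete): buffer="hyrthiwhzhngn" (len 13), cursors c1@2 c4@6 c2@9 c3@11, authorship 1...4..2.3...
After op 6 (move_right): buffer="hyrthiwhzhngn" (len 13), cursors c1@3 c4@7 c2@10 c3@12, authorship 1...4..2.3...
After op 7 (move_right): buffer="hyrthiwhzhngn" (len 13), cursors c1@4 c4@8 c2@11 c3@13, authorship 1...4..2.3...
Authorship (.=original, N=cursor N): 1 . . . 4 . . 2 . 3 . . .
Index 7: author = 2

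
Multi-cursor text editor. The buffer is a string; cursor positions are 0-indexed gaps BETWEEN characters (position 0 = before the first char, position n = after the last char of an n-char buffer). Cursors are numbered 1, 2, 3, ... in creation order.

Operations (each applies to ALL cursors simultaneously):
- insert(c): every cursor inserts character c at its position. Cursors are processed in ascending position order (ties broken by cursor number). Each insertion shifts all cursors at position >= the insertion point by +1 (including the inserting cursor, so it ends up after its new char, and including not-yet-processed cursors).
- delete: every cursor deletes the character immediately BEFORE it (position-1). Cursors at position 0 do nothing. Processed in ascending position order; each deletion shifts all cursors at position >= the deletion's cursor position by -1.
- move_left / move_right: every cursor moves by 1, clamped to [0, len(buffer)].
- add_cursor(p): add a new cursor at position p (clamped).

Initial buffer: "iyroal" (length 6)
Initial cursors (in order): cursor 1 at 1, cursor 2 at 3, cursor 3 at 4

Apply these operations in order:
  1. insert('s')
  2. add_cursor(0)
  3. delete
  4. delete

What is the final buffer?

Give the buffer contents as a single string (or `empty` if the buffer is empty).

Answer: yal

Derivation:
After op 1 (insert('s')): buffer="isyrsosal" (len 9), cursors c1@2 c2@5 c3@7, authorship .1..2.3..
After op 2 (add_cursor(0)): buffer="isyrsosal" (len 9), cursors c4@0 c1@2 c2@5 c3@7, authorship .1..2.3..
After op 3 (delete): buffer="iyroal" (len 6), cursors c4@0 c1@1 c2@3 c3@4, authorship ......
After op 4 (delete): buffer="yal" (len 3), cursors c1@0 c4@0 c2@1 c3@1, authorship ...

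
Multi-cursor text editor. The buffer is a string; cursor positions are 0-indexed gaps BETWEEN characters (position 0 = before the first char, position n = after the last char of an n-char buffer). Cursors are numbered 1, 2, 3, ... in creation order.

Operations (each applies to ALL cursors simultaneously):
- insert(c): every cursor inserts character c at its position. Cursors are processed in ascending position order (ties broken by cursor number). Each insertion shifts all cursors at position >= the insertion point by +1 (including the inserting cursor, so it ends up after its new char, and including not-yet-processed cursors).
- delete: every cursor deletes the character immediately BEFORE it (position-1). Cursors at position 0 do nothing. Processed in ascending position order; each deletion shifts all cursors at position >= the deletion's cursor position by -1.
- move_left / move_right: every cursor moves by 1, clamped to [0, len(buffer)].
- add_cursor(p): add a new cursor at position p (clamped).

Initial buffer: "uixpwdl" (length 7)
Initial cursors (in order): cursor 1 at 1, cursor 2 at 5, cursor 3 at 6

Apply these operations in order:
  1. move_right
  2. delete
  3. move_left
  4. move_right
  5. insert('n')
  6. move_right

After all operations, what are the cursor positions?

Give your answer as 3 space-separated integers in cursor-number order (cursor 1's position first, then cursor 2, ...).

Answer: 3 7 7

Derivation:
After op 1 (move_right): buffer="uixpwdl" (len 7), cursors c1@2 c2@6 c3@7, authorship .......
After op 2 (delete): buffer="uxpw" (len 4), cursors c1@1 c2@4 c3@4, authorship ....
After op 3 (move_left): buffer="uxpw" (len 4), cursors c1@0 c2@3 c3@3, authorship ....
After op 4 (move_right): buffer="uxpw" (len 4), cursors c1@1 c2@4 c3@4, authorship ....
After op 5 (insert('n')): buffer="unxpwnn" (len 7), cursors c1@2 c2@7 c3@7, authorship .1...23
After op 6 (move_right): buffer="unxpwnn" (len 7), cursors c1@3 c2@7 c3@7, authorship .1...23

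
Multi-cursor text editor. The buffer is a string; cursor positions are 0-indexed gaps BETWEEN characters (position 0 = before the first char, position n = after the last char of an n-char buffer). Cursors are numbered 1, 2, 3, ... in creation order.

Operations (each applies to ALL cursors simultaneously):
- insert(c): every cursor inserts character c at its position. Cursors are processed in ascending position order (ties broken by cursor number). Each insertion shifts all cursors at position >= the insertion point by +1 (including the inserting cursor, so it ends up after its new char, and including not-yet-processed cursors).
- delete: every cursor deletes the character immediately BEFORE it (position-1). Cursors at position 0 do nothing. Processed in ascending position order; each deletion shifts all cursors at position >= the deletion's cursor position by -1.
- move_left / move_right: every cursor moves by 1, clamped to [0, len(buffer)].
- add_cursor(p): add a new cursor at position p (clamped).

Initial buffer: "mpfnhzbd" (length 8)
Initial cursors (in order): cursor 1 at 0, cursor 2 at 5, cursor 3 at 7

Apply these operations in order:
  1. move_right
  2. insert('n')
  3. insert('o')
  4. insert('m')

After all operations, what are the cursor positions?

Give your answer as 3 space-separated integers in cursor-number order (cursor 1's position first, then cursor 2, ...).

Answer: 4 12 17

Derivation:
After op 1 (move_right): buffer="mpfnhzbd" (len 8), cursors c1@1 c2@6 c3@8, authorship ........
After op 2 (insert('n')): buffer="mnpfnhznbdn" (len 11), cursors c1@2 c2@8 c3@11, authorship .1.....2..3
After op 3 (insert('o')): buffer="mnopfnhznobdno" (len 14), cursors c1@3 c2@10 c3@14, authorship .11.....22..33
After op 4 (insert('m')): buffer="mnompfnhznombdnom" (len 17), cursors c1@4 c2@12 c3@17, authorship .111.....222..333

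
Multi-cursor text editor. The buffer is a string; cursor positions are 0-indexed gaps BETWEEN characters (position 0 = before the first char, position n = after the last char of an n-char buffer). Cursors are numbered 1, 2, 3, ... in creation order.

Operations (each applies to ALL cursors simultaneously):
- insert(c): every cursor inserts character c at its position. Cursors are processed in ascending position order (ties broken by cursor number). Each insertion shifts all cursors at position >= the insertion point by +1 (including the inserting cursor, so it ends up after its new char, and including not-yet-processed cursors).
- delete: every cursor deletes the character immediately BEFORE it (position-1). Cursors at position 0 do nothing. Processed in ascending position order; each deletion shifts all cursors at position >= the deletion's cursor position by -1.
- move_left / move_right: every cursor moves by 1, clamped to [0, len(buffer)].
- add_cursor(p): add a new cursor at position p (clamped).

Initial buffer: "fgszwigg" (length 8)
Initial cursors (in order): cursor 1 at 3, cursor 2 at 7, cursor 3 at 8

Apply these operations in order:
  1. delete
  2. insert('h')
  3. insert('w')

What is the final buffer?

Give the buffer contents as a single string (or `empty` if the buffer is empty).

Answer: fghwzwihhww

Derivation:
After op 1 (delete): buffer="fgzwi" (len 5), cursors c1@2 c2@5 c3@5, authorship .....
After op 2 (insert('h')): buffer="fghzwihh" (len 8), cursors c1@3 c2@8 c3@8, authorship ..1...23
After op 3 (insert('w')): buffer="fghwzwihhww" (len 11), cursors c1@4 c2@11 c3@11, authorship ..11...2323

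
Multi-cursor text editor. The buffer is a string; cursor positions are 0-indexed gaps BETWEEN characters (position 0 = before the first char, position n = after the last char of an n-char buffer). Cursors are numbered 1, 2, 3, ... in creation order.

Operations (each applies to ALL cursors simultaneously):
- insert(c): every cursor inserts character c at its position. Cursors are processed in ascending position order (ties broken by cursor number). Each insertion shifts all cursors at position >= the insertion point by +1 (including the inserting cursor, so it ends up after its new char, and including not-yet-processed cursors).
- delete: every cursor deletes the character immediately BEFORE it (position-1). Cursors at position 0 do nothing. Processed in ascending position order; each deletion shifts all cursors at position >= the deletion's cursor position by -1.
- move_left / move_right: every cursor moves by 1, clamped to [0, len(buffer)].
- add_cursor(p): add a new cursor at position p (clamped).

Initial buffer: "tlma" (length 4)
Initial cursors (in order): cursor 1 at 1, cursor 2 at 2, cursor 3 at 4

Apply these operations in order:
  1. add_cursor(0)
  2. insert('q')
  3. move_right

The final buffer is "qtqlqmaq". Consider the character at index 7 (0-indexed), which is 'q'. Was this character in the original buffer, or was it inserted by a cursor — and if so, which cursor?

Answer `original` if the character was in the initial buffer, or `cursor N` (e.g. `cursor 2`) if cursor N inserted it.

After op 1 (add_cursor(0)): buffer="tlma" (len 4), cursors c4@0 c1@1 c2@2 c3@4, authorship ....
After op 2 (insert('q')): buffer="qtqlqmaq" (len 8), cursors c4@1 c1@3 c2@5 c3@8, authorship 4.1.2..3
After op 3 (move_right): buffer="qtqlqmaq" (len 8), cursors c4@2 c1@4 c2@6 c3@8, authorship 4.1.2..3
Authorship (.=original, N=cursor N): 4 . 1 . 2 . . 3
Index 7: author = 3

Answer: cursor 3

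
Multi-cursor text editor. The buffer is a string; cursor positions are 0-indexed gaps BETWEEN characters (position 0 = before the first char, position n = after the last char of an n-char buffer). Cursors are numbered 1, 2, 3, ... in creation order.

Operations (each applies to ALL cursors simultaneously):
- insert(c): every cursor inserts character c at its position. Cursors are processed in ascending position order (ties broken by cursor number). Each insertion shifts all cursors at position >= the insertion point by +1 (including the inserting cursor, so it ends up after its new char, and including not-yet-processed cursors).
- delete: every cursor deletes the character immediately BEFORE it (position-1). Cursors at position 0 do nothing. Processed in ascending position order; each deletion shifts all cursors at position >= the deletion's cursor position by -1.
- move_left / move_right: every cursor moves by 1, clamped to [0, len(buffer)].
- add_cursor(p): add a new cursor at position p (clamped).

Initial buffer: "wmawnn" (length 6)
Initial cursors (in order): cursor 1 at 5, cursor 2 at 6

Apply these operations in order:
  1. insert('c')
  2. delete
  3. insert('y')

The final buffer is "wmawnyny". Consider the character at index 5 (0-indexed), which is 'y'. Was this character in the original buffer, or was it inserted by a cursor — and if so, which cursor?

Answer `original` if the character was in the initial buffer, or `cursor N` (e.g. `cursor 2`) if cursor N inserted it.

After op 1 (insert('c')): buffer="wmawncnc" (len 8), cursors c1@6 c2@8, authorship .....1.2
After op 2 (delete): buffer="wmawnn" (len 6), cursors c1@5 c2@6, authorship ......
After op 3 (insert('y')): buffer="wmawnyny" (len 8), cursors c1@6 c2@8, authorship .....1.2
Authorship (.=original, N=cursor N): . . . . . 1 . 2
Index 5: author = 1

Answer: cursor 1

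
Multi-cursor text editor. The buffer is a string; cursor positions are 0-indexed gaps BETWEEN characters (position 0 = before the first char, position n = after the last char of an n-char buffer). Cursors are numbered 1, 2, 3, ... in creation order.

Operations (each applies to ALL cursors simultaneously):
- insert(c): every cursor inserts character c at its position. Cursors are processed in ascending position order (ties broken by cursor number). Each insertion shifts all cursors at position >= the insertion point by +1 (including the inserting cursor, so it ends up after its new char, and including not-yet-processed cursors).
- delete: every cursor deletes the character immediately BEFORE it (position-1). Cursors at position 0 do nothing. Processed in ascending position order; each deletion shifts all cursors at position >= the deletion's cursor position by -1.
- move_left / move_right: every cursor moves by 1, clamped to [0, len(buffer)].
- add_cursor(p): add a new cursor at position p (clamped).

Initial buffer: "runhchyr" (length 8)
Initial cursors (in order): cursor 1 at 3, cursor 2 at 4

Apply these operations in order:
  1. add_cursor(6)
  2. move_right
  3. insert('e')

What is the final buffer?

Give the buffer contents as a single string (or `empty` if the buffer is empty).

After op 1 (add_cursor(6)): buffer="runhchyr" (len 8), cursors c1@3 c2@4 c3@6, authorship ........
After op 2 (move_right): buffer="runhchyr" (len 8), cursors c1@4 c2@5 c3@7, authorship ........
After op 3 (insert('e')): buffer="runhecehyer" (len 11), cursors c1@5 c2@7 c3@10, authorship ....1.2..3.

Answer: runhecehyer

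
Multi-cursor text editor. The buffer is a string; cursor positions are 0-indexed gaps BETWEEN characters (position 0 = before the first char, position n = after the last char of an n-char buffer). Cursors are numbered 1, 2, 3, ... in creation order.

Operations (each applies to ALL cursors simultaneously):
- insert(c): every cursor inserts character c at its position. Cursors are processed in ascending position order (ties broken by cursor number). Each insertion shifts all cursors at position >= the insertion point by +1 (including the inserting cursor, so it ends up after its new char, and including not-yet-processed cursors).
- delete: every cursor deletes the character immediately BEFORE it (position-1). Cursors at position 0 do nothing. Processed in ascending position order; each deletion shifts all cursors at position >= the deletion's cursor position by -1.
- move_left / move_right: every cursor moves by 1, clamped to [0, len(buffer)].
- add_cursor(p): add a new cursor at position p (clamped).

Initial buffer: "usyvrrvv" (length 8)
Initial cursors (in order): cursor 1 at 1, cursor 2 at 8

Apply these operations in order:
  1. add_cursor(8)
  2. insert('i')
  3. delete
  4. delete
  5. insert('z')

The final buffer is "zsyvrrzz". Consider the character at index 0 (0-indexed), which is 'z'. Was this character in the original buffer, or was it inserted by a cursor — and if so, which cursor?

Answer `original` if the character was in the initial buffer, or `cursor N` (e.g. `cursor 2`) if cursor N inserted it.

Answer: cursor 1

Derivation:
After op 1 (add_cursor(8)): buffer="usyvrrvv" (len 8), cursors c1@1 c2@8 c3@8, authorship ........
After op 2 (insert('i')): buffer="uisyvrrvvii" (len 11), cursors c1@2 c2@11 c3@11, authorship .1.......23
After op 3 (delete): buffer="usyvrrvv" (len 8), cursors c1@1 c2@8 c3@8, authorship ........
After op 4 (delete): buffer="syvrr" (len 5), cursors c1@0 c2@5 c3@5, authorship .....
After op 5 (insert('z')): buffer="zsyvrrzz" (len 8), cursors c1@1 c2@8 c3@8, authorship 1.....23
Authorship (.=original, N=cursor N): 1 . . . . . 2 3
Index 0: author = 1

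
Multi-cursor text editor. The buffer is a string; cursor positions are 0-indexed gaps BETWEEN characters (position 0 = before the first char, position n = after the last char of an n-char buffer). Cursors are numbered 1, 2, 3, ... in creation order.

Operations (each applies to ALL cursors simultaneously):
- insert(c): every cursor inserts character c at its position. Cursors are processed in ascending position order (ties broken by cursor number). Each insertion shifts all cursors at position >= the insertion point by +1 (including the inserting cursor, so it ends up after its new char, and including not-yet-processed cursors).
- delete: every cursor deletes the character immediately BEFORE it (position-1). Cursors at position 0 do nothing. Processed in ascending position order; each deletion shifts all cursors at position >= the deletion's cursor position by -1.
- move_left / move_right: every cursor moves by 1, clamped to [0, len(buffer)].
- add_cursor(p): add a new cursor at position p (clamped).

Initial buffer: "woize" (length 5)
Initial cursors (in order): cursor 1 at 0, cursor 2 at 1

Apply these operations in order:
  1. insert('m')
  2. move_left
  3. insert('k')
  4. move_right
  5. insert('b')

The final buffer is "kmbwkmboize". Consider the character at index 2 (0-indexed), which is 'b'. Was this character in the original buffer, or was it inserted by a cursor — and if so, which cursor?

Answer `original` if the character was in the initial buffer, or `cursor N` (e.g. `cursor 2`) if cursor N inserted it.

After op 1 (insert('m')): buffer="mwmoize" (len 7), cursors c1@1 c2@3, authorship 1.2....
After op 2 (move_left): buffer="mwmoize" (len 7), cursors c1@0 c2@2, authorship 1.2....
After op 3 (insert('k')): buffer="kmwkmoize" (len 9), cursors c1@1 c2@4, authorship 11.22....
After op 4 (move_right): buffer="kmwkmoize" (len 9), cursors c1@2 c2@5, authorship 11.22....
After op 5 (insert('b')): buffer="kmbwkmboize" (len 11), cursors c1@3 c2@7, authorship 111.222....
Authorship (.=original, N=cursor N): 1 1 1 . 2 2 2 . . . .
Index 2: author = 1

Answer: cursor 1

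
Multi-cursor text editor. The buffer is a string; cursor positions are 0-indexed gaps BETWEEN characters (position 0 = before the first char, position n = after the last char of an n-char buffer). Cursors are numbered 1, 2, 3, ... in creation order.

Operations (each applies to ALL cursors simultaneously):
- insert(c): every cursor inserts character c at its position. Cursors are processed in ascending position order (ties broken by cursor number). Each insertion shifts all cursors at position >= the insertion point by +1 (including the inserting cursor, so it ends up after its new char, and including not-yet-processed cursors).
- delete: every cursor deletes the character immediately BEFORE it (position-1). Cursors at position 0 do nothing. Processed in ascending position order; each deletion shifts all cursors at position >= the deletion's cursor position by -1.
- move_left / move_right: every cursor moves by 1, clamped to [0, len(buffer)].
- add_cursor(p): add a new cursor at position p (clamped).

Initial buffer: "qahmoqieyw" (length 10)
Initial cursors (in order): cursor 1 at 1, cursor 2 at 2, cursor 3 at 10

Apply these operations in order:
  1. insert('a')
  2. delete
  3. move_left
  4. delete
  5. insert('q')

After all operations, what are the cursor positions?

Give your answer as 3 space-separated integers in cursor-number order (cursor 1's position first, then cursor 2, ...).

Answer: 2 2 10

Derivation:
After op 1 (insert('a')): buffer="qaaahmoqieywa" (len 13), cursors c1@2 c2@4 c3@13, authorship .1.2........3
After op 2 (delete): buffer="qahmoqieyw" (len 10), cursors c1@1 c2@2 c3@10, authorship ..........
After op 3 (move_left): buffer="qahmoqieyw" (len 10), cursors c1@0 c2@1 c3@9, authorship ..........
After op 4 (delete): buffer="ahmoqiew" (len 8), cursors c1@0 c2@0 c3@7, authorship ........
After op 5 (insert('q')): buffer="qqahmoqieqw" (len 11), cursors c1@2 c2@2 c3@10, authorship 12.......3.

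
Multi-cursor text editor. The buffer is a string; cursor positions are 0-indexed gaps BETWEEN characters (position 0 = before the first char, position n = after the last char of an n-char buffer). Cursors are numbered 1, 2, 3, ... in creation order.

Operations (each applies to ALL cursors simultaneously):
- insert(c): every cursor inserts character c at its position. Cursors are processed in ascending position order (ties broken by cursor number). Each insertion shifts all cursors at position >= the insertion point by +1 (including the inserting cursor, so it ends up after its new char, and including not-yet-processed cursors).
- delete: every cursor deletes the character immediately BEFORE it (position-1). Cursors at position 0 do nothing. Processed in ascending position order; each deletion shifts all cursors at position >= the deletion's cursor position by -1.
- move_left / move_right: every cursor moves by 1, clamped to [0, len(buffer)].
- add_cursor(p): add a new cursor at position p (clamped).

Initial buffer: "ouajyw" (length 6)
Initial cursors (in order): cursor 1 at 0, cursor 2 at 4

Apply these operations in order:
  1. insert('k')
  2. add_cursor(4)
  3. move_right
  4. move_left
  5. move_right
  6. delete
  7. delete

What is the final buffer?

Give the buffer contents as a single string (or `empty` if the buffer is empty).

Answer: uw

Derivation:
After op 1 (insert('k')): buffer="kouajkyw" (len 8), cursors c1@1 c2@6, authorship 1....2..
After op 2 (add_cursor(4)): buffer="kouajkyw" (len 8), cursors c1@1 c3@4 c2@6, authorship 1....2..
After op 3 (move_right): buffer="kouajkyw" (len 8), cursors c1@2 c3@5 c2@7, authorship 1....2..
After op 4 (move_left): buffer="kouajkyw" (len 8), cursors c1@1 c3@4 c2@6, authorship 1....2..
After op 5 (move_right): buffer="kouajkyw" (len 8), cursors c1@2 c3@5 c2@7, authorship 1....2..
After op 6 (delete): buffer="kuakw" (len 5), cursors c1@1 c3@3 c2@4, authorship 1..2.
After op 7 (delete): buffer="uw" (len 2), cursors c1@0 c2@1 c3@1, authorship ..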